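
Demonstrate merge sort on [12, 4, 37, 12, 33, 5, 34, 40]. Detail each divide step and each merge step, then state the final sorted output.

Merge sort trace:

Split: [12, 4, 37, 12, 33, 5, 34, 40] -> [12, 4, 37, 12] and [33, 5, 34, 40]
  Split: [12, 4, 37, 12] -> [12, 4] and [37, 12]
    Split: [12, 4] -> [12] and [4]
    Merge: [12] + [4] -> [4, 12]
    Split: [37, 12] -> [37] and [12]
    Merge: [37] + [12] -> [12, 37]
  Merge: [4, 12] + [12, 37] -> [4, 12, 12, 37]
  Split: [33, 5, 34, 40] -> [33, 5] and [34, 40]
    Split: [33, 5] -> [33] and [5]
    Merge: [33] + [5] -> [5, 33]
    Split: [34, 40] -> [34] and [40]
    Merge: [34] + [40] -> [34, 40]
  Merge: [5, 33] + [34, 40] -> [5, 33, 34, 40]
Merge: [4, 12, 12, 37] + [5, 33, 34, 40] -> [4, 5, 12, 12, 33, 34, 37, 40]

Final sorted array: [4, 5, 12, 12, 33, 34, 37, 40]

The merge sort proceeds by recursively splitting the array and merging sorted halves.
After all merges, the sorted array is [4, 5, 12, 12, 33, 34, 37, 40].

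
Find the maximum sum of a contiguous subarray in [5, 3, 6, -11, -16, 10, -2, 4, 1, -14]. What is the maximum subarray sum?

Using Kadane's algorithm on [5, 3, 6, -11, -16, 10, -2, 4, 1, -14]:

Scanning through the array:
Position 1 (value 3): max_ending_here = 8, max_so_far = 8
Position 2 (value 6): max_ending_here = 14, max_so_far = 14
Position 3 (value -11): max_ending_here = 3, max_so_far = 14
Position 4 (value -16): max_ending_here = -13, max_so_far = 14
Position 5 (value 10): max_ending_here = 10, max_so_far = 14
Position 6 (value -2): max_ending_here = 8, max_so_far = 14
Position 7 (value 4): max_ending_here = 12, max_so_far = 14
Position 8 (value 1): max_ending_here = 13, max_so_far = 14
Position 9 (value -14): max_ending_here = -1, max_so_far = 14

Maximum subarray: [5, 3, 6]
Maximum sum: 14

The maximum subarray is [5, 3, 6] with sum 14. This subarray runs from index 0 to index 2.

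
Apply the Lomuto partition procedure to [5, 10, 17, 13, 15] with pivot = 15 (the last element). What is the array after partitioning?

Lomuto partition with pivot = 15:

Initial array: [5, 10, 17, 13, 15]

arr[0]=5 <= 15: swap with position 0, array becomes [5, 10, 17, 13, 15]
arr[1]=10 <= 15: swap with position 1, array becomes [5, 10, 17, 13, 15]
arr[2]=17 > 15: no swap
arr[3]=13 <= 15: swap with position 2, array becomes [5, 10, 13, 17, 15]

Place pivot at position 3: [5, 10, 13, 15, 17]
Pivot position: 3

After partitioning with pivot 15, the array becomes [5, 10, 13, 15, 17]. The pivot is placed at index 3. All elements to the left of the pivot are <= 15, and all elements to the right are > 15.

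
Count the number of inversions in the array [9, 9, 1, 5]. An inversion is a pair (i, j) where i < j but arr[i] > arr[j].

Finding inversions in [9, 9, 1, 5]:

(0, 2): arr[0]=9 > arr[2]=1
(0, 3): arr[0]=9 > arr[3]=5
(1, 2): arr[1]=9 > arr[2]=1
(1, 3): arr[1]=9 > arr[3]=5

Total inversions: 4

The array has 4 inversion(s): (0,2), (0,3), (1,2), (1,3). Each pair (i,j) satisfies i < j and arr[i] > arr[j].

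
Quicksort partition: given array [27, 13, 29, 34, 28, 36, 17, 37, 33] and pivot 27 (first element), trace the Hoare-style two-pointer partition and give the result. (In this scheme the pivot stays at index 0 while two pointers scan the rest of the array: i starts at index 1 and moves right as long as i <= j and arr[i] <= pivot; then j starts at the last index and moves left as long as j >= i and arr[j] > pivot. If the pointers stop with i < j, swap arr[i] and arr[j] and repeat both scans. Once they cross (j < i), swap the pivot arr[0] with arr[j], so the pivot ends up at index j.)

Hoare-style two-pointer partition with pivot = 27:

Initial array: [27, 13, 29, 34, 28, 36, 17, 37, 33]

Pointers start at i = 1, j = 8.
i stops at index 2 (arr[2]=29 > 27), j stops at index 6 (arr[6]=17 <= 27): swap arr[2] and arr[6], array becomes [27, 13, 17, 34, 28, 36, 29, 37, 33]
i ends at 3, j ends at 2: the pointers have crossed (j < i), so scanning stops.

Swap pivot arr[0] with arr[2] to place pivot at position 2: [17, 13, 27, 34, 28, 36, 29, 37, 33]
Pivot position: 2

After partitioning with pivot 27, the array becomes [17, 13, 27, 34, 28, 36, 29, 37, 33]. The pivot is placed at index 2. All elements to the left of the pivot are <= 27, and all elements to the right are > 27.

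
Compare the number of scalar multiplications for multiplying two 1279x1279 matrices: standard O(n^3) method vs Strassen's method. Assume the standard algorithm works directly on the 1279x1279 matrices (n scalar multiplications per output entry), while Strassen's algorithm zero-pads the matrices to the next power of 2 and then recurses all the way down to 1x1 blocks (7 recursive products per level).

Matrix multiplication for 1279x1279 matrices:

Strassen's algorithm requires power-of-2 dimensions. Pad 1279x1279 to 2048x2048 (next power of 2).

Standard algorithm: 1279^3 = 2092240639 multiplications
Strassen's algorithm: 7^(log2(2048)) = 7^11 = 1977326743 multiplications
Savings: 2092240639 - 1977326743 = 114913896 multiplications

Standard: 2092240639 multiplications (1279^3). Strassen: 1977326743 multiplications (7^11, after padding to 2048x2048). Strassen reduces 8 recursive multiplications to 7 at each level.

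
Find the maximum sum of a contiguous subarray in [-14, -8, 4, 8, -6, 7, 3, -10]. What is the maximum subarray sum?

Using Kadane's algorithm on [-14, -8, 4, 8, -6, 7, 3, -10]:

Scanning through the array:
Position 1 (value -8): max_ending_here = -8, max_so_far = -8
Position 2 (value 4): max_ending_here = 4, max_so_far = 4
Position 3 (value 8): max_ending_here = 12, max_so_far = 12
Position 4 (value -6): max_ending_here = 6, max_so_far = 12
Position 5 (value 7): max_ending_here = 13, max_so_far = 13
Position 6 (value 3): max_ending_here = 16, max_so_far = 16
Position 7 (value -10): max_ending_here = 6, max_so_far = 16

Maximum subarray: [4, 8, -6, 7, 3]
Maximum sum: 16

The maximum subarray is [4, 8, -6, 7, 3] with sum 16. This subarray runs from index 2 to index 6.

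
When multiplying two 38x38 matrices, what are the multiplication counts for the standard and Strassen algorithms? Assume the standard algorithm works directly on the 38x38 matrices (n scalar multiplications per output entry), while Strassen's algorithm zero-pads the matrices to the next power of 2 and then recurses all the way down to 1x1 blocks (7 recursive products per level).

Matrix multiplication for 38x38 matrices:

Strassen's algorithm requires power-of-2 dimensions. Pad 38x38 to 64x64 (next power of 2).

Standard algorithm: 38^3 = 54872 multiplications
Strassen's algorithm: 7^(log2(64)) = 7^6 = 117649 multiplications
Difference: 54872 - 117649 = -62777 (Strassen uses MORE here due to padding overhead — for small or just-over-power-of-2 n, padding can outweigh the per-level savings)

Standard: 54872 multiplications (38^3). Strassen: 117649 multiplications (7^6, after padding to 64x64). Strassen reduces 8 recursive multiplications to 7 at each level.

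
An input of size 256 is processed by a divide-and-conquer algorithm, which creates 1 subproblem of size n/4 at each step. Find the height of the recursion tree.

For divide and conquer with division factor 4:

Problem sizes at each level:
Level 0: 256
Level 1: 64
Level 2: 16
Level 3: 4
Level 4: 1

The root is level 0 and the size-1 base case is level 4 (the tree spans levels 0 through 4, i.e. 5 levels counting the root), so the depth is the number of divisions: log_4(256) = 4

The recursion tree depth is log_4(256) = 4. At each level, the problem size is divided by 4, so it takes 4 divisions to reduce to a base case of size 1. The algorithm makes 1 recursive call at each level.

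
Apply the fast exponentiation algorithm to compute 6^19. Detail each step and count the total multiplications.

Computing 6^19 by squaring (build up from 6^1; each line after the first costs one multiplication):

6^1 = 6
6^2 = (6^1)^2 = 6^2 = 36
6^4 = (6^2)^2 = 36^2 = 1296
6^8 = (6^4)^2 = 1296^2 = 1679616
6^9 = 6 * 6^8 = 6 * 1679616 = 10077696
6^18 = (6^9)^2 = 10077696^2 = 101559956668416
6^19 = 6 * 6^18 = 6 * 101559956668416 = 609359740010496

Result: 609359740010496
Multiplications needed: 6 (6 lines after 6^1)

6^19 = 609359740010496. Using exponentiation by squaring, this requires 6 multiplications. The key idea: if the exponent is even, square the half-power; if odd, multiply by the base once.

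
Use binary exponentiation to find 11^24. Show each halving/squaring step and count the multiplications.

Computing 11^24 by squaring (build up from 11^1; each line after the first costs one multiplication):

11^1 = 11
11^2 = (11^1)^2 = 11^2 = 121
11^3 = 11 * 11^2 = 11 * 121 = 1331
11^6 = (11^3)^2 = 1331^2 = 1771561
11^12 = (11^6)^2 = 1771561^2 = 3138428376721
11^24 = (11^12)^2 = 3138428376721^2 = 9849732675807611094711841

Result: 9849732675807611094711841
Multiplications needed: 5 (5 lines after 11^1)

11^24 = 9849732675807611094711841. Using exponentiation by squaring, this requires 5 multiplications. The key idea: if the exponent is even, square the half-power; if odd, multiply by the base once.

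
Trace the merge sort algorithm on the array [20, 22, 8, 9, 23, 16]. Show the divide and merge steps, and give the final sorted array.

Merge sort trace:

Split: [20, 22, 8, 9, 23, 16] -> [20, 22, 8] and [9, 23, 16]
  Split: [20, 22, 8] -> [20] and [22, 8]
    Split: [22, 8] -> [22] and [8]
    Merge: [22] + [8] -> [8, 22]
  Merge: [20] + [8, 22] -> [8, 20, 22]
  Split: [9, 23, 16] -> [9] and [23, 16]
    Split: [23, 16] -> [23] and [16]
    Merge: [23] + [16] -> [16, 23]
  Merge: [9] + [16, 23] -> [9, 16, 23]
Merge: [8, 20, 22] + [9, 16, 23] -> [8, 9, 16, 20, 22, 23]

Final sorted array: [8, 9, 16, 20, 22, 23]

The merge sort proceeds by recursively splitting the array and merging sorted halves.
After all merges, the sorted array is [8, 9, 16, 20, 22, 23].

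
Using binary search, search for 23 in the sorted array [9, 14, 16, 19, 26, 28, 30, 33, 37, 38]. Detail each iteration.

Binary search for 23 in [9, 14, 16, 19, 26, 28, 30, 33, 37, 38]:

lo=0, hi=9, mid=4, arr[mid]=26 -> 26 > 23, search left half
lo=0, hi=3, mid=1, arr[mid]=14 -> 14 < 23, search right half
lo=2, hi=3, mid=2, arr[mid]=16 -> 16 < 23, search right half
lo=3, hi=3, mid=3, arr[mid]=19 -> 19 < 23, search right half
lo=4 > hi=3, target 23 not found

Binary search determines that 23 is not in the array after 4 comparisons. The search space was exhausted without finding the target.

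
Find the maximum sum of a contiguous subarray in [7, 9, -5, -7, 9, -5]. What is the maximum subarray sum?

Using Kadane's algorithm on [7, 9, -5, -7, 9, -5]:

Scanning through the array:
Position 1 (value 9): max_ending_here = 16, max_so_far = 16
Position 2 (value -5): max_ending_here = 11, max_so_far = 16
Position 3 (value -7): max_ending_here = 4, max_so_far = 16
Position 4 (value 9): max_ending_here = 13, max_so_far = 16
Position 5 (value -5): max_ending_here = 8, max_so_far = 16

Maximum subarray: [7, 9]
Maximum sum: 16

The maximum subarray is [7, 9] with sum 16. This subarray runs from index 0 to index 1.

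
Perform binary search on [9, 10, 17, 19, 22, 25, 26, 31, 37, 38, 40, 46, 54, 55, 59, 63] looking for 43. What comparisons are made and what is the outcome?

Binary search for 43 in [9, 10, 17, 19, 22, 25, 26, 31, 37, 38, 40, 46, 54, 55, 59, 63]:

lo=0, hi=15, mid=7, arr[mid]=31 -> 31 < 43, search right half
lo=8, hi=15, mid=11, arr[mid]=46 -> 46 > 43, search left half
lo=8, hi=10, mid=9, arr[mid]=38 -> 38 < 43, search right half
lo=10, hi=10, mid=10, arr[mid]=40 -> 40 < 43, search right half
lo=11 > hi=10, target 43 not found

Binary search determines that 43 is not in the array after 4 comparisons. The search space was exhausted without finding the target.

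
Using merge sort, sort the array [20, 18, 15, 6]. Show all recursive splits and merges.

Merge sort trace:

Split: [20, 18, 15, 6] -> [20, 18] and [15, 6]
  Split: [20, 18] -> [20] and [18]
  Merge: [20] + [18] -> [18, 20]
  Split: [15, 6] -> [15] and [6]
  Merge: [15] + [6] -> [6, 15]
Merge: [18, 20] + [6, 15] -> [6, 15, 18, 20]

Final sorted array: [6, 15, 18, 20]

The merge sort proceeds by recursively splitting the array and merging sorted halves.
After all merges, the sorted array is [6, 15, 18, 20].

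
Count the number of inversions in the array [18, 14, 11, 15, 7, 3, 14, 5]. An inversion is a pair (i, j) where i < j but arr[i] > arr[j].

Finding inversions in [18, 14, 11, 15, 7, 3, 14, 5]:

(0, 1): arr[0]=18 > arr[1]=14
(0, 2): arr[0]=18 > arr[2]=11
(0, 3): arr[0]=18 > arr[3]=15
(0, 4): arr[0]=18 > arr[4]=7
(0, 5): arr[0]=18 > arr[5]=3
(0, 6): arr[0]=18 > arr[6]=14
(0, 7): arr[0]=18 > arr[7]=5
(1, 2): arr[1]=14 > arr[2]=11
(1, 4): arr[1]=14 > arr[4]=7
(1, 5): arr[1]=14 > arr[5]=3
(1, 7): arr[1]=14 > arr[7]=5
(2, 4): arr[2]=11 > arr[4]=7
(2, 5): arr[2]=11 > arr[5]=3
(2, 7): arr[2]=11 > arr[7]=5
(3, 4): arr[3]=15 > arr[4]=7
(3, 5): arr[3]=15 > arr[5]=3
(3, 6): arr[3]=15 > arr[6]=14
(3, 7): arr[3]=15 > arr[7]=5
(4, 5): arr[4]=7 > arr[5]=3
(4, 7): arr[4]=7 > arr[7]=5
(6, 7): arr[6]=14 > arr[7]=5

Total inversions: 21

The array has 21 inversion(s): (0,1), (0,2), (0,3), (0,4), (0,5), (0,6), (0,7), (1,2), (1,4), (1,5), (1,7), (2,4), (2,5), (2,7), (3,4), (3,5), (3,6), (3,7), (4,5), (4,7), (6,7). Each pair (i,j) satisfies i < j and arr[i] > arr[j].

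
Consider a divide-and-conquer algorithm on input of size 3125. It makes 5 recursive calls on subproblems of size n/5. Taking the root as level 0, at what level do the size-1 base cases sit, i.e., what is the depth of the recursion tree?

For divide and conquer with division factor 5:

Problem sizes at each level:
Level 0: 3125
Level 1: 625
Level 2: 125
Level 3: 25
Level 4: 5
Level 5: 1

The root is level 0 and the size-1 base case is level 5 (the tree spans levels 0 through 5, i.e. 6 levels counting the root), so the depth is the number of divisions: log_5(3125) = 5

The recursion tree depth is log_5(3125) = 5. At each level, the problem size is divided by 5, so it takes 5 divisions to reduce to a base case of size 1. The algorithm makes 5 recursive calls at each level.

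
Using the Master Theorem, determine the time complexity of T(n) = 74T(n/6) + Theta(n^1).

Master Theorem for T(n) = 74T(n/6) + O(n^1):

a = 74, b = 6, c = 1
log_b(a) = log_6(74) = 2.4021

Case 1: c = 1 < log_6(74) = 2.4021
T(n) = O(n^(log_6 74))

For T(n) = 74T(n/6) + O(n^1): log_6(74) = 2.4021. This is Case 1 of the Master Theorem (c < log_b(a), work dominated by leaves), giving O(n^(log_6 74)).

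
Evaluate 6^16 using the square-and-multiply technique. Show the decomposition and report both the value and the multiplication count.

Computing 6^16 by squaring (build up from 6^1; each line after the first costs one multiplication):

6^1 = 6
6^2 = (6^1)^2 = 6^2 = 36
6^4 = (6^2)^2 = 36^2 = 1296
6^8 = (6^4)^2 = 1296^2 = 1679616
6^16 = (6^8)^2 = 1679616^2 = 2821109907456

Result: 2821109907456
Multiplications needed: 4 (4 lines after 6^1)

6^16 = 2821109907456. Using exponentiation by squaring, this requires 4 multiplications. The key idea: if the exponent is even, square the half-power; if odd, multiply by the base once.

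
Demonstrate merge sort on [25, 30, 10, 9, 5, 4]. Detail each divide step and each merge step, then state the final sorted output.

Merge sort trace:

Split: [25, 30, 10, 9, 5, 4] -> [25, 30, 10] and [9, 5, 4]
  Split: [25, 30, 10] -> [25] and [30, 10]
    Split: [30, 10] -> [30] and [10]
    Merge: [30] + [10] -> [10, 30]
  Merge: [25] + [10, 30] -> [10, 25, 30]
  Split: [9, 5, 4] -> [9] and [5, 4]
    Split: [5, 4] -> [5] and [4]
    Merge: [5] + [4] -> [4, 5]
  Merge: [9] + [4, 5] -> [4, 5, 9]
Merge: [10, 25, 30] + [4, 5, 9] -> [4, 5, 9, 10, 25, 30]

Final sorted array: [4, 5, 9, 10, 25, 30]

The merge sort proceeds by recursively splitting the array and merging sorted halves.
After all merges, the sorted array is [4, 5, 9, 10, 25, 30].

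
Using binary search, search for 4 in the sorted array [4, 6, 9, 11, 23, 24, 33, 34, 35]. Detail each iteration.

Binary search for 4 in [4, 6, 9, 11, 23, 24, 33, 34, 35]:

lo=0, hi=8, mid=4, arr[mid]=23 -> 23 > 4, search left half
lo=0, hi=3, mid=1, arr[mid]=6 -> 6 > 4, search left half
lo=0, hi=0, mid=0, arr[mid]=4 -> Found target at index 0!

Binary search finds 4 at index 0 after 3 comparisons. The search repeatedly halves the search space by comparing with the middle element.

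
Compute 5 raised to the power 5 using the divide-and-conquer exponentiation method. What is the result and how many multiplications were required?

Computing 5^5 by squaring (build up from 5^1; each line after the first costs one multiplication):

5^1 = 5
5^2 = (5^1)^2 = 5^2 = 25
5^4 = (5^2)^2 = 25^2 = 625
5^5 = 5 * 5^4 = 5 * 625 = 3125

Result: 3125
Multiplications needed: 3 (3 lines after 5^1)

5^5 = 3125. Using exponentiation by squaring, this requires 3 multiplications. The key idea: if the exponent is even, square the half-power; if odd, multiply by the base once.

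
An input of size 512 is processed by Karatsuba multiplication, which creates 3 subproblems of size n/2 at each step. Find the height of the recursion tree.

For divide and conquer with division factor 2:

Problem sizes at each level:
Level 0: 512
Level 1: 256
Level 2: 128
Level 3: 64
Level 4: 32
Level 5: 16
Level 6: 8
Level 7: 4
Level 8: 2
Level 9: 1

The root is level 0 and the size-1 base case is level 9 (the tree spans levels 0 through 9, i.e. 10 levels counting the root), so the depth is the number of divisions: log_2(512) = 9

The recursion tree depth is log_2(512) = 9. At each level, the problem size is divided by 2, so it takes 9 divisions to reduce to a base case of size 1. The algorithm makes 3 recursive calls at each level.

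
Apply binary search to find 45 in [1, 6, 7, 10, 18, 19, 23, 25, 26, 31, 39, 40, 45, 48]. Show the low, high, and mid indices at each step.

Binary search for 45 in [1, 6, 7, 10, 18, 19, 23, 25, 26, 31, 39, 40, 45, 48]:

lo=0, hi=13, mid=6, arr[mid]=23 -> 23 < 45, search right half
lo=7, hi=13, mid=10, arr[mid]=39 -> 39 < 45, search right half
lo=11, hi=13, mid=12, arr[mid]=45 -> Found target at index 12!

Binary search finds 45 at index 12 after 3 comparisons. The search repeatedly halves the search space by comparing with the middle element.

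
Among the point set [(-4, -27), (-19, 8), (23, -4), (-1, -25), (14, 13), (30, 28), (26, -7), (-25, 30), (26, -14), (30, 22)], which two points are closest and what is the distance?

Computing all pairwise distances among 10 points:

d((-4, -27), (-19, 8)) = 38.0789
d((-4, -27), (23, -4)) = 35.4683
d((-4, -27), (-1, -25)) = 3.6056 <-- minimum
d((-4, -27), (14, 13)) = 43.8634
d((-4, -27), (30, 28)) = 64.6607
d((-4, -27), (26, -7)) = 36.0555
d((-4, -27), (-25, 30)) = 60.7454
d((-4, -27), (26, -14)) = 32.6956
d((-4, -27), (30, 22)) = 59.6406
d((-19, 8), (23, -4)) = 43.6807
d((-19, 8), (-1, -25)) = 37.5899
d((-19, 8), (14, 13)) = 33.3766
d((-19, 8), (30, 28)) = 52.9245
d((-19, 8), (26, -7)) = 47.4342
d((-19, 8), (-25, 30)) = 22.8035
d((-19, 8), (26, -14)) = 50.0899
d((-19, 8), (30, 22)) = 50.9608
d((23, -4), (-1, -25)) = 31.8904
d((23, -4), (14, 13)) = 19.2354
d((23, -4), (30, 28)) = 32.7567
d((23, -4), (26, -7)) = 4.2426
d((23, -4), (-25, 30)) = 58.8218
d((23, -4), (26, -14)) = 10.4403
d((23, -4), (30, 22)) = 26.9258
d((-1, -25), (14, 13)) = 40.8534
d((-1, -25), (30, 28)) = 61.4003
d((-1, -25), (26, -7)) = 32.45
d((-1, -25), (-25, 30)) = 60.0083
d((-1, -25), (26, -14)) = 29.1548
d((-1, -25), (30, 22)) = 56.3028
d((14, 13), (30, 28)) = 21.9317
d((14, 13), (26, -7)) = 23.3238
d((14, 13), (-25, 30)) = 42.5441
d((14, 13), (26, -14)) = 29.5466
d((14, 13), (30, 22)) = 18.3576
d((30, 28), (26, -7)) = 35.2278
d((30, 28), (-25, 30)) = 55.0364
d((30, 28), (26, -14)) = 42.19
d((30, 28), (30, 22)) = 6.0
d((26, -7), (-25, 30)) = 63.0079
d((26, -7), (26, -14)) = 7.0
d((26, -7), (30, 22)) = 29.2746
d((-25, 30), (26, -14)) = 67.3573
d((-25, 30), (30, 22)) = 55.5788
d((26, -14), (30, 22)) = 36.2215

Closest pair: (-4, -27) and (-1, -25) with distance 3.6056

The closest pair is (-4, -27) and (-1, -25) with Euclidean distance 3.6056. For 10 points, brute-force pairwise comparison is shown above. For large n, the divide-and-conquer algorithm (sort by x, recurse on halves, check the dividing strip) achieves O(n log n).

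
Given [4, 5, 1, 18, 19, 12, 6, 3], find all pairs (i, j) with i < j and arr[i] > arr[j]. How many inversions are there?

Finding inversions in [4, 5, 1, 18, 19, 12, 6, 3]:

(0, 2): arr[0]=4 > arr[2]=1
(0, 7): arr[0]=4 > arr[7]=3
(1, 2): arr[1]=5 > arr[2]=1
(1, 7): arr[1]=5 > arr[7]=3
(3, 5): arr[3]=18 > arr[5]=12
(3, 6): arr[3]=18 > arr[6]=6
(3, 7): arr[3]=18 > arr[7]=3
(4, 5): arr[4]=19 > arr[5]=12
(4, 6): arr[4]=19 > arr[6]=6
(4, 7): arr[4]=19 > arr[7]=3
(5, 6): arr[5]=12 > arr[6]=6
(5, 7): arr[5]=12 > arr[7]=3
(6, 7): arr[6]=6 > arr[7]=3

Total inversions: 13

The array has 13 inversion(s): (0,2), (0,7), (1,2), (1,7), (3,5), (3,6), (3,7), (4,5), (4,6), (4,7), (5,6), (5,7), (6,7). Each pair (i,j) satisfies i < j and arr[i] > arr[j].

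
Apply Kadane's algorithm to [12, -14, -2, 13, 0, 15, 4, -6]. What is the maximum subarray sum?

Using Kadane's algorithm on [12, -14, -2, 13, 0, 15, 4, -6]:

Scanning through the array:
Position 1 (value -14): max_ending_here = -2, max_so_far = 12
Position 2 (value -2): max_ending_here = -2, max_so_far = 12
Position 3 (value 13): max_ending_here = 13, max_so_far = 13
Position 4 (value 0): max_ending_here = 13, max_so_far = 13
Position 5 (value 15): max_ending_here = 28, max_so_far = 28
Position 6 (value 4): max_ending_here = 32, max_so_far = 32
Position 7 (value -6): max_ending_here = 26, max_so_far = 32

Maximum subarray: [13, 0, 15, 4]
Maximum sum: 32

The maximum subarray is [13, 0, 15, 4] with sum 32. This subarray runs from index 3 to index 6.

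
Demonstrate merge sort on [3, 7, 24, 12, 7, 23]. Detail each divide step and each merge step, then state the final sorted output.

Merge sort trace:

Split: [3, 7, 24, 12, 7, 23] -> [3, 7, 24] and [12, 7, 23]
  Split: [3, 7, 24] -> [3] and [7, 24]
    Split: [7, 24] -> [7] and [24]
    Merge: [7] + [24] -> [7, 24]
  Merge: [3] + [7, 24] -> [3, 7, 24]
  Split: [12, 7, 23] -> [12] and [7, 23]
    Split: [7, 23] -> [7] and [23]
    Merge: [7] + [23] -> [7, 23]
  Merge: [12] + [7, 23] -> [7, 12, 23]
Merge: [3, 7, 24] + [7, 12, 23] -> [3, 7, 7, 12, 23, 24]

Final sorted array: [3, 7, 7, 12, 23, 24]

The merge sort proceeds by recursively splitting the array and merging sorted halves.
After all merges, the sorted array is [3, 7, 7, 12, 23, 24].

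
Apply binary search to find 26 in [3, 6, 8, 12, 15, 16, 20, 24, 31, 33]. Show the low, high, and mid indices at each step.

Binary search for 26 in [3, 6, 8, 12, 15, 16, 20, 24, 31, 33]:

lo=0, hi=9, mid=4, arr[mid]=15 -> 15 < 26, search right half
lo=5, hi=9, mid=7, arr[mid]=24 -> 24 < 26, search right half
lo=8, hi=9, mid=8, arr[mid]=31 -> 31 > 26, search left half
lo=8 > hi=7, target 26 not found

Binary search determines that 26 is not in the array after 3 comparisons. The search space was exhausted without finding the target.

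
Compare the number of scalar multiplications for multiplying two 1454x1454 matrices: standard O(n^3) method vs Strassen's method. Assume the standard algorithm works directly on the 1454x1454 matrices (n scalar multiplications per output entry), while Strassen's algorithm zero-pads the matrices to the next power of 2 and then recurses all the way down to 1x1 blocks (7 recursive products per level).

Matrix multiplication for 1454x1454 matrices:

Strassen's algorithm requires power-of-2 dimensions. Pad 1454x1454 to 2048x2048 (next power of 2).

Standard algorithm: 1454^3 = 3073924664 multiplications
Strassen's algorithm: 7^(log2(2048)) = 7^11 = 1977326743 multiplications
Savings: 3073924664 - 1977326743 = 1096597921 multiplications

Standard: 3073924664 multiplications (1454^3). Strassen: 1977326743 multiplications (7^11, after padding to 2048x2048). Strassen reduces 8 recursive multiplications to 7 at each level.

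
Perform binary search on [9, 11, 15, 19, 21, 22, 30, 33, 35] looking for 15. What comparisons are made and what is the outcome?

Binary search for 15 in [9, 11, 15, 19, 21, 22, 30, 33, 35]:

lo=0, hi=8, mid=4, arr[mid]=21 -> 21 > 15, search left half
lo=0, hi=3, mid=1, arr[mid]=11 -> 11 < 15, search right half
lo=2, hi=3, mid=2, arr[mid]=15 -> Found target at index 2!

Binary search finds 15 at index 2 after 3 comparisons. The search repeatedly halves the search space by comparing with the middle element.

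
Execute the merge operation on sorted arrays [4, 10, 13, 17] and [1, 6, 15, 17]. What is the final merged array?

Merging process:

Compare 4 vs 1: take 1 from right. Merged: [1]
Compare 4 vs 6: take 4 from left. Merged: [1, 4]
Compare 10 vs 6: take 6 from right. Merged: [1, 4, 6]
Compare 10 vs 15: take 10 from left. Merged: [1, 4, 6, 10]
Compare 13 vs 15: take 13 from left. Merged: [1, 4, 6, 10, 13]
Compare 17 vs 15: take 15 from right. Merged: [1, 4, 6, 10, 13, 15]
Compare 17 vs 17: take 17 from left. Merged: [1, 4, 6, 10, 13, 15, 17]
Append remaining from right: [17]. Merged: [1, 4, 6, 10, 13, 15, 17, 17]

Final merged array: [1, 4, 6, 10, 13, 15, 17, 17]
Total comparisons: 7

The merged array is [1, 4, 6, 10, 13, 15, 17, 17], requiring 7 comparisons. The merge step runs in O(n) time where n is the total number of elements.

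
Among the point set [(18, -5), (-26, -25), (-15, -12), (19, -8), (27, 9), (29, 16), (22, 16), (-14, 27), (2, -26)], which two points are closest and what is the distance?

Computing all pairwise distances among 9 points:

d((18, -5), (-26, -25)) = 48.3322
d((18, -5), (-15, -12)) = 33.7343
d((18, -5), (19, -8)) = 3.1623 <-- minimum
d((18, -5), (27, 9)) = 16.6433
d((18, -5), (29, 16)) = 23.7065
d((18, -5), (22, 16)) = 21.3776
d((18, -5), (-14, 27)) = 45.2548
d((18, -5), (2, -26)) = 26.4008
d((-26, -25), (-15, -12)) = 17.0294
d((-26, -25), (19, -8)) = 48.1041
d((-26, -25), (27, 9)) = 62.9682
d((-26, -25), (29, 16)) = 68.6003
d((-26, -25), (22, 16)) = 63.1269
d((-26, -25), (-14, 27)) = 53.3667
d((-26, -25), (2, -26)) = 28.0179
d((-15, -12), (19, -8)) = 34.2345
d((-15, -12), (27, 9)) = 46.9574
d((-15, -12), (29, 16)) = 52.1536
d((-15, -12), (22, 16)) = 46.4004
d((-15, -12), (-14, 27)) = 39.0128
d((-15, -12), (2, -26)) = 22.0227
d((19, -8), (27, 9)) = 18.7883
d((19, -8), (29, 16)) = 26.0
d((19, -8), (22, 16)) = 24.1868
d((19, -8), (-14, 27)) = 48.1041
d((19, -8), (2, -26)) = 24.7588
d((27, 9), (29, 16)) = 7.2801
d((27, 9), (22, 16)) = 8.6023
d((27, 9), (-14, 27)) = 44.7772
d((27, 9), (2, -26)) = 43.0116
d((29, 16), (22, 16)) = 7.0
d((29, 16), (-14, 27)) = 44.3847
d((29, 16), (2, -26)) = 49.93
d((22, 16), (-14, 27)) = 37.6431
d((22, 16), (2, -26)) = 46.5188
d((-14, 27), (2, -26)) = 55.3624

Closest pair: (18, -5) and (19, -8) with distance 3.1623

The closest pair is (18, -5) and (19, -8) with Euclidean distance 3.1623. For 9 points, brute-force pairwise comparison is shown above. For large n, the divide-and-conquer algorithm (sort by x, recurse on halves, check the dividing strip) achieves O(n log n).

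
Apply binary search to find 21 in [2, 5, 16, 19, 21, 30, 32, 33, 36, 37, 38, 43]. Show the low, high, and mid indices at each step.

Binary search for 21 in [2, 5, 16, 19, 21, 30, 32, 33, 36, 37, 38, 43]:

lo=0, hi=11, mid=5, arr[mid]=30 -> 30 > 21, search left half
lo=0, hi=4, mid=2, arr[mid]=16 -> 16 < 21, search right half
lo=3, hi=4, mid=3, arr[mid]=19 -> 19 < 21, search right half
lo=4, hi=4, mid=4, arr[mid]=21 -> Found target at index 4!

Binary search finds 21 at index 4 after 4 comparisons. The search repeatedly halves the search space by comparing with the middle element.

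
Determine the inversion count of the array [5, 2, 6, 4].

Finding inversions in [5, 2, 6, 4]:

(0, 1): arr[0]=5 > arr[1]=2
(0, 3): arr[0]=5 > arr[3]=4
(2, 3): arr[2]=6 > arr[3]=4

Total inversions: 3

The array has 3 inversion(s): (0,1), (0,3), (2,3). Each pair (i,j) satisfies i < j and arr[i] > arr[j].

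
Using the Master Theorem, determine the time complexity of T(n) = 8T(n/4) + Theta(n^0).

Master Theorem for T(n) = 8T(n/4) + O(n^0):

a = 8, b = 4, c = 0
log_b(a) = log_4(8) = 1.5000

Case 1: c = 0 < log_4(8) = 1.5000
T(n) = O(n^(log_4 8))

For T(n) = 8T(n/4) + O(n^0): log_4(8) = 1.5000. This is Case 1 of the Master Theorem (c < log_b(a), work dominated by leaves), giving O(n^(log_4 8)).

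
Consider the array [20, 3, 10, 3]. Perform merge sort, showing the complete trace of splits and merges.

Merge sort trace:

Split: [20, 3, 10, 3] -> [20, 3] and [10, 3]
  Split: [20, 3] -> [20] and [3]
  Merge: [20] + [3] -> [3, 20]
  Split: [10, 3] -> [10] and [3]
  Merge: [10] + [3] -> [3, 10]
Merge: [3, 20] + [3, 10] -> [3, 3, 10, 20]

Final sorted array: [3, 3, 10, 20]

The merge sort proceeds by recursively splitting the array and merging sorted halves.
After all merges, the sorted array is [3, 3, 10, 20].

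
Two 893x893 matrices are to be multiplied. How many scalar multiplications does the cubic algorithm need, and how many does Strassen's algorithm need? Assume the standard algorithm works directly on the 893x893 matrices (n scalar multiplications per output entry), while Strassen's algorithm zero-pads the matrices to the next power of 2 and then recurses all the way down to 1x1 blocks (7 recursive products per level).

Matrix multiplication for 893x893 matrices:

Strassen's algorithm requires power-of-2 dimensions. Pad 893x893 to 1024x1024 (next power of 2).

Standard algorithm: 893^3 = 712121957 multiplications
Strassen's algorithm: 7^(log2(1024)) = 7^10 = 282475249 multiplications
Savings: 712121957 - 282475249 = 429646708 multiplications

Standard: 712121957 multiplications (893^3). Strassen: 282475249 multiplications (7^10, after padding to 1024x1024). Strassen reduces 8 recursive multiplications to 7 at each level.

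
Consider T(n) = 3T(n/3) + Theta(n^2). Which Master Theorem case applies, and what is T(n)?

Master Theorem for T(n) = 3T(n/3) + O(n^2):

a = 3, b = 3, c = 2
log_b(a) = log_3(3) = 1.0000

Case 3: c = 2 > log_3(3) = 1.0000
T(n) = O(n^2) = O(n^2)

For T(n) = 3T(n/3) + O(n^2): log_3(3) = 1.0000. This is Case 3 of the Master Theorem (c > log_b(a), work dominated by root), giving O(n^2).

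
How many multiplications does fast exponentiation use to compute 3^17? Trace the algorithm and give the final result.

Computing 3^17 by squaring (build up from 3^1; each line after the first costs one multiplication):

3^1 = 3
3^2 = (3^1)^2 = 3^2 = 9
3^4 = (3^2)^2 = 9^2 = 81
3^8 = (3^4)^2 = 81^2 = 6561
3^16 = (3^8)^2 = 6561^2 = 43046721
3^17 = 3 * 3^16 = 3 * 43046721 = 129140163

Result: 129140163
Multiplications needed: 5 (5 lines after 3^1)

3^17 = 129140163. Using exponentiation by squaring, this requires 5 multiplications. The key idea: if the exponent is even, square the half-power; if odd, multiply by the base once.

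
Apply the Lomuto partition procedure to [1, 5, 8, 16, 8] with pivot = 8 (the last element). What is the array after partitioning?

Lomuto partition with pivot = 8:

Initial array: [1, 5, 8, 16, 8]

arr[0]=1 <= 8: swap with position 0, array becomes [1, 5, 8, 16, 8]
arr[1]=5 <= 8: swap with position 1, array becomes [1, 5, 8, 16, 8]
arr[2]=8 <= 8: swap with position 2, array becomes [1, 5, 8, 16, 8]
arr[3]=16 > 8: no swap

Place pivot at position 3: [1, 5, 8, 8, 16]
Pivot position: 3

After partitioning with pivot 8, the array becomes [1, 5, 8, 8, 16]. The pivot is placed at index 3. All elements to the left of the pivot are <= 8, and all elements to the right are > 8.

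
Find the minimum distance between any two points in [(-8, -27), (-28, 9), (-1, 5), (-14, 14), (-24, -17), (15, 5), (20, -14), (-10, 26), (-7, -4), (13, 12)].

Computing all pairwise distances among 10 points:

d((-8, -27), (-28, 9)) = 41.1825
d((-8, -27), (-1, 5)) = 32.7567
d((-8, -27), (-14, 14)) = 41.4367
d((-8, -27), (-24, -17)) = 18.868
d((-8, -27), (15, 5)) = 39.4081
d((-8, -27), (20, -14)) = 30.8707
d((-8, -27), (-10, 26)) = 53.0377
d((-8, -27), (-7, -4)) = 23.0217
d((-8, -27), (13, 12)) = 44.2945
d((-28, 9), (-1, 5)) = 27.2947
d((-28, 9), (-14, 14)) = 14.8661
d((-28, 9), (-24, -17)) = 26.3059
d((-28, 9), (15, 5)) = 43.1856
d((-28, 9), (20, -14)) = 53.2259
d((-28, 9), (-10, 26)) = 24.7588
d((-28, 9), (-7, -4)) = 24.6982
d((-28, 9), (13, 12)) = 41.1096
d((-1, 5), (-14, 14)) = 15.8114
d((-1, 5), (-24, -17)) = 31.8277
d((-1, 5), (15, 5)) = 16.0
d((-1, 5), (20, -14)) = 28.3196
d((-1, 5), (-10, 26)) = 22.8473
d((-1, 5), (-7, -4)) = 10.8167
d((-1, 5), (13, 12)) = 15.6525
d((-14, 14), (-24, -17)) = 32.573
d((-14, 14), (15, 5)) = 30.3645
d((-14, 14), (20, -14)) = 44.0454
d((-14, 14), (-10, 26)) = 12.6491
d((-14, 14), (-7, -4)) = 19.3132
d((-14, 14), (13, 12)) = 27.074
d((-24, -17), (15, 5)) = 44.7772
d((-24, -17), (20, -14)) = 44.1022
d((-24, -17), (-10, 26)) = 45.2217
d((-24, -17), (-7, -4)) = 21.4009
d((-24, -17), (13, 12)) = 47.0106
d((15, 5), (20, -14)) = 19.6469
d((15, 5), (-10, 26)) = 32.6497
d((15, 5), (-7, -4)) = 23.7697
d((15, 5), (13, 12)) = 7.2801 <-- minimum
d((20, -14), (-10, 26)) = 50.0
d((20, -14), (-7, -4)) = 28.7924
d((20, -14), (13, 12)) = 26.9258
d((-10, 26), (-7, -4)) = 30.1496
d((-10, 26), (13, 12)) = 26.9258
d((-7, -4), (13, 12)) = 25.6125

Closest pair: (15, 5) and (13, 12) with distance 7.2801

The closest pair is (15, 5) and (13, 12) with Euclidean distance 7.2801. For 10 points, brute-force pairwise comparison is shown above. For large n, the divide-and-conquer algorithm (sort by x, recurse on halves, check the dividing strip) achieves O(n log n).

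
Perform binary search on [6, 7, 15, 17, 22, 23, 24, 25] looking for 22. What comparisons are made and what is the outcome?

Binary search for 22 in [6, 7, 15, 17, 22, 23, 24, 25]:

lo=0, hi=7, mid=3, arr[mid]=17 -> 17 < 22, search right half
lo=4, hi=7, mid=5, arr[mid]=23 -> 23 > 22, search left half
lo=4, hi=4, mid=4, arr[mid]=22 -> Found target at index 4!

Binary search finds 22 at index 4 after 3 comparisons. The search repeatedly halves the search space by comparing with the middle element.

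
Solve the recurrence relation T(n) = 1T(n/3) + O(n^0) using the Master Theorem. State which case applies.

Master Theorem for T(n) = 1T(n/3) + O(n^0):

a = 1, b = 3, c = 0
log_b(a) = log_3(1) = 0.0000

Case 2: c = 0 = log_3(1) = 0.0000
T(n) = O(n^0 log n) = O(log n)

For T(n) = 1T(n/3) + O(n^0): log_3(1) = 0.0000. This is Case 2 of the Master Theorem (c = log_b(a), equal work at all levels), giving O(log n).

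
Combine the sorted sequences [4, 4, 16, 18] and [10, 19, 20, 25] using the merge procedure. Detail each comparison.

Merging process:

Compare 4 vs 10: take 4 from left. Merged: [4]
Compare 4 vs 10: take 4 from left. Merged: [4, 4]
Compare 16 vs 10: take 10 from right. Merged: [4, 4, 10]
Compare 16 vs 19: take 16 from left. Merged: [4, 4, 10, 16]
Compare 18 vs 19: take 18 from left. Merged: [4, 4, 10, 16, 18]
Append remaining from right: [19, 20, 25]. Merged: [4, 4, 10, 16, 18, 19, 20, 25]

Final merged array: [4, 4, 10, 16, 18, 19, 20, 25]
Total comparisons: 5

The merged array is [4, 4, 10, 16, 18, 19, 20, 25], requiring 5 comparisons. The merge step runs in O(n) time where n is the total number of elements.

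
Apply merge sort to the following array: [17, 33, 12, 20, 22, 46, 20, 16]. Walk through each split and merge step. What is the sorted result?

Merge sort trace:

Split: [17, 33, 12, 20, 22, 46, 20, 16] -> [17, 33, 12, 20] and [22, 46, 20, 16]
  Split: [17, 33, 12, 20] -> [17, 33] and [12, 20]
    Split: [17, 33] -> [17] and [33]
    Merge: [17] + [33] -> [17, 33]
    Split: [12, 20] -> [12] and [20]
    Merge: [12] + [20] -> [12, 20]
  Merge: [17, 33] + [12, 20] -> [12, 17, 20, 33]
  Split: [22, 46, 20, 16] -> [22, 46] and [20, 16]
    Split: [22, 46] -> [22] and [46]
    Merge: [22] + [46] -> [22, 46]
    Split: [20, 16] -> [20] and [16]
    Merge: [20] + [16] -> [16, 20]
  Merge: [22, 46] + [16, 20] -> [16, 20, 22, 46]
Merge: [12, 17, 20, 33] + [16, 20, 22, 46] -> [12, 16, 17, 20, 20, 22, 33, 46]

Final sorted array: [12, 16, 17, 20, 20, 22, 33, 46]

The merge sort proceeds by recursively splitting the array and merging sorted halves.
After all merges, the sorted array is [12, 16, 17, 20, 20, 22, 33, 46].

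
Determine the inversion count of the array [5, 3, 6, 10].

Finding inversions in [5, 3, 6, 10]:

(0, 1): arr[0]=5 > arr[1]=3

Total inversions: 1

The array has 1 inversion(s): (0,1). Each pair (i,j) satisfies i < j and arr[i] > arr[j].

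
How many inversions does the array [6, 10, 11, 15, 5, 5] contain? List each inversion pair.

Finding inversions in [6, 10, 11, 15, 5, 5]:

(0, 4): arr[0]=6 > arr[4]=5
(0, 5): arr[0]=6 > arr[5]=5
(1, 4): arr[1]=10 > arr[4]=5
(1, 5): arr[1]=10 > arr[5]=5
(2, 4): arr[2]=11 > arr[4]=5
(2, 5): arr[2]=11 > arr[5]=5
(3, 4): arr[3]=15 > arr[4]=5
(3, 5): arr[3]=15 > arr[5]=5

Total inversions: 8

The array has 8 inversion(s): (0,4), (0,5), (1,4), (1,5), (2,4), (2,5), (3,4), (3,5). Each pair (i,j) satisfies i < j and arr[i] > arr[j].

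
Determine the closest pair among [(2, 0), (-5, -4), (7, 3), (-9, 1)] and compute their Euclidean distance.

Computing all pairwise distances among 4 points:

d((2, 0), (-5, -4)) = 8.0623
d((2, 0), (7, 3)) = 5.831 <-- minimum
d((2, 0), (-9, 1)) = 11.0454
d((-5, -4), (7, 3)) = 13.8924
d((-5, -4), (-9, 1)) = 6.4031
d((7, 3), (-9, 1)) = 16.1245

Closest pair: (2, 0) and (7, 3) with distance 5.831

The closest pair is (2, 0) and (7, 3) with Euclidean distance 5.831. For 4 points, brute-force pairwise comparison is shown above. For large n, the divide-and-conquer algorithm (sort by x, recurse on halves, check the dividing strip) achieves O(n log n).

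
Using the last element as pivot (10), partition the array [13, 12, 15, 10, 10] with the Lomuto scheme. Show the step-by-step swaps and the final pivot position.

Lomuto partition with pivot = 10:

Initial array: [13, 12, 15, 10, 10]

arr[0]=13 > 10: no swap
arr[1]=12 > 10: no swap
arr[2]=15 > 10: no swap
arr[3]=10 <= 10: swap with position 0, array becomes [10, 12, 15, 13, 10]

Place pivot at position 1: [10, 10, 15, 13, 12]
Pivot position: 1

After partitioning with pivot 10, the array becomes [10, 10, 15, 13, 12]. The pivot is placed at index 1. All elements to the left of the pivot are <= 10, and all elements to the right are > 10.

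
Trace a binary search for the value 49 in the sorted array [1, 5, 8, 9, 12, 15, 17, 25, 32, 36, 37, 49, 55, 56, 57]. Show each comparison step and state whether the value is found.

Binary search for 49 in [1, 5, 8, 9, 12, 15, 17, 25, 32, 36, 37, 49, 55, 56, 57]:

lo=0, hi=14, mid=7, arr[mid]=25 -> 25 < 49, search right half
lo=8, hi=14, mid=11, arr[mid]=49 -> Found target at index 11!

Binary search finds 49 at index 11 after 2 comparisons. The search repeatedly halves the search space by comparing with the middle element.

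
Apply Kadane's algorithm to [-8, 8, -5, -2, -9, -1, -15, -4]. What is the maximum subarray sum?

Using Kadane's algorithm on [-8, 8, -5, -2, -9, -1, -15, -4]:

Scanning through the array:
Position 1 (value 8): max_ending_here = 8, max_so_far = 8
Position 2 (value -5): max_ending_here = 3, max_so_far = 8
Position 3 (value -2): max_ending_here = 1, max_so_far = 8
Position 4 (value -9): max_ending_here = -8, max_so_far = 8
Position 5 (value -1): max_ending_here = -1, max_so_far = 8
Position 6 (value -15): max_ending_here = -15, max_so_far = 8
Position 7 (value -4): max_ending_here = -4, max_so_far = 8

Maximum subarray: [8]
Maximum sum: 8

The maximum subarray is [8] with sum 8. This subarray runs from index 1 to index 1.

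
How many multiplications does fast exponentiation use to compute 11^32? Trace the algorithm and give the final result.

Computing 11^32 by squaring (build up from 11^1; each line after the first costs one multiplication):

11^1 = 11
11^2 = (11^1)^2 = 11^2 = 121
11^4 = (11^2)^2 = 121^2 = 14641
11^8 = (11^4)^2 = 14641^2 = 214358881
11^16 = (11^8)^2 = 214358881^2 = 45949729863572161
11^32 = (11^16)^2 = 45949729863572161^2 = 2111377674535255285545615254209921

Result: 2111377674535255285545615254209921
Multiplications needed: 5 (5 lines after 11^1)

11^32 = 2111377674535255285545615254209921. Using exponentiation by squaring, this requires 5 multiplications. The key idea: if the exponent is even, square the half-power; if odd, multiply by the base once.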